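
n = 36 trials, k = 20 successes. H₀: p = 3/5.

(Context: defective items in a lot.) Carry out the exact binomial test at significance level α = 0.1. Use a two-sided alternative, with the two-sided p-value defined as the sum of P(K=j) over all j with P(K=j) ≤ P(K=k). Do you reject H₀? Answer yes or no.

reject H₀: no

Exact binomial: n=36, k=20, p₀=3/5=0.6000
P(X=j) = C(n,j)·p₀^j·(1−p₀)^(n−j); p = Σ P(X=j) over j with P(X=j) ≤ P(X=20)
p-value (two-sided) = 0.61225
At α=0.1: p ≥ α → fail to reject H₀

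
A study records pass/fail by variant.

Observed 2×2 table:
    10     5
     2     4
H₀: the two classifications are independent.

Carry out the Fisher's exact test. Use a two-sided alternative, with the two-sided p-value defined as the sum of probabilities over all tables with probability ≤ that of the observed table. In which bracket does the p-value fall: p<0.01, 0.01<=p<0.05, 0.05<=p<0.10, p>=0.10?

Margins: r₁=15, r₂=6, c₁=12, c₂=9, n=21
p_obs = C(15,10)·C(6,2)/C(21,12); sum pmf over tables with pmf ≤ p_obs
p-value (two-sided) = 0.33105
→ bracket: p>=0.10

p-value bracket: p>=0.10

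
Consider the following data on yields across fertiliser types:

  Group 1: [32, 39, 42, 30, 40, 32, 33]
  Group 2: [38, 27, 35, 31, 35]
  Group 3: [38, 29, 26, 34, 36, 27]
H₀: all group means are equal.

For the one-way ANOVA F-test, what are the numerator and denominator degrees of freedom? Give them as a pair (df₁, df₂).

k = 3 groups, N = 18 total
df = (k−1, N−k) = (3−1, 18−3) = (2, 15)

degrees of freedom = [2, 15]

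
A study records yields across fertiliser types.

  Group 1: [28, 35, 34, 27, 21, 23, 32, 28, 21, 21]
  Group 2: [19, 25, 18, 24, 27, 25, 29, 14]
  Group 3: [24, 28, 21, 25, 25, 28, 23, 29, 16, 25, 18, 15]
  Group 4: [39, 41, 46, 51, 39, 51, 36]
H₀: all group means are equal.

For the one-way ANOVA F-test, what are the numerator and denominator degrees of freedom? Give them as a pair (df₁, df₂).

k = 4 groups, N = 37 total
df = (k−1, N−k) = (4−1, 37−4) = (3, 33)

degrees of freedom = [3, 33]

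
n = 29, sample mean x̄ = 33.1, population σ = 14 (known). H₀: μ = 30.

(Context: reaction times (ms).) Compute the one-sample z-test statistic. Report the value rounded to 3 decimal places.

SE = σ/√n = 14/√29 = 2.5997
z = (x̄−μ₀)/SE = (33.1−30)/2.5997 = 1.1924

test statistic = 1.192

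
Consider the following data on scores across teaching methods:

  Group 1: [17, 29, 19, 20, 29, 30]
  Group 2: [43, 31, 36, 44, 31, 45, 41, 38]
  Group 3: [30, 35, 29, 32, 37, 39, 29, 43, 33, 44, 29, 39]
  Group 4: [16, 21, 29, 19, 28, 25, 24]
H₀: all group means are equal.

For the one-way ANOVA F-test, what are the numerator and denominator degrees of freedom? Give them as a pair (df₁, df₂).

k = 4 groups, N = 33 total
df = (k−1, N−k) = (4−1, 33−4) = (3, 29)

degrees of freedom = [3, 29]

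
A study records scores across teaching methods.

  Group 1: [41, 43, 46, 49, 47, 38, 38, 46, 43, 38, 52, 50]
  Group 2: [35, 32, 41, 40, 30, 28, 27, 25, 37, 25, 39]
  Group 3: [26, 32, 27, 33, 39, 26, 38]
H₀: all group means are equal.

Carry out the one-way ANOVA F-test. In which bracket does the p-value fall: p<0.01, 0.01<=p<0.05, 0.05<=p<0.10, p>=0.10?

Group means [44.25, 32.64, 31.57], grand mean 37.033
SSB = Σnᵢ(x̄ᵢ−x̄)² = 1046.457; SSW = ΣΣ(x−x̄ᵢ)² = 808.510
MSB = 1046.457/2 = 523.2285; MSW = 808.510/27 = 29.9448
F = MSB/MSW = 17.4731
df = (2, 27)
p-value (upper-tail) = 0.00001
→ bracket: p<0.01

p-value bracket: p<0.01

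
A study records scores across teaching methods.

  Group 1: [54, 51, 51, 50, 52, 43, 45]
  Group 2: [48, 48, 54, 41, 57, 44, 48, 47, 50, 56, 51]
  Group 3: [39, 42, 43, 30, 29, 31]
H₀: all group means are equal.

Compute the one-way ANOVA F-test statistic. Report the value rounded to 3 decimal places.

test statistic = 16.804

Group means [49.43, 49.45, 35.67], grand mean 46.000
SSB = Σnᵢ(x̄ᵢ−x̄)² = 854.225; SSW = ΣΣ(x−x̄ᵢ)² = 533.775
MSB = 854.225/2 = 427.1126; MSW = 533.775/21 = 25.4179
F = MSB/MSW = 16.8036
df = (2, 21)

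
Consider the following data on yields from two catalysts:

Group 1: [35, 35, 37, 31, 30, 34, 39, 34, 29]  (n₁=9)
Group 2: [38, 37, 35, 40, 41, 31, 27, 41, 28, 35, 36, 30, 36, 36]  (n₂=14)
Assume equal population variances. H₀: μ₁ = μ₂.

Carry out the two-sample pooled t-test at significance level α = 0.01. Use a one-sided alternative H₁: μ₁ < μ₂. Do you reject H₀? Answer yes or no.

reject H₀: no

x̄₁=33.778, s₁=3.270, n₁=9
x̄₂=35.071, s₂=4.531, n₂=14
s_p² = [8·3.270² + 13·4.531²]/21 = 16.7850
SE = √(s_p²·(1/9+1/14)) = 1.7504
t = (33.778−35.071)/1.7504 = -0.7391
df = 21
p-value (one-sided, H₁ less) = 0.23403
At α=0.01: p ≥ α → fail to reject H₀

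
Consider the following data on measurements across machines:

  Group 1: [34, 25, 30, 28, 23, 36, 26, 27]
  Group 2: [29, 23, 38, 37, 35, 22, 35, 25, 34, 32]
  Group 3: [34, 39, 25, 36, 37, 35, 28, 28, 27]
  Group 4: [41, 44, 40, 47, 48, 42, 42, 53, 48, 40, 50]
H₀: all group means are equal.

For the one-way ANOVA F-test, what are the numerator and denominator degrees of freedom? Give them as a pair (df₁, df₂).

degrees of freedom = [3, 34]

k = 4 groups, N = 38 total
df = (k−1, N−k) = (4−1, 38−4) = (3, 34)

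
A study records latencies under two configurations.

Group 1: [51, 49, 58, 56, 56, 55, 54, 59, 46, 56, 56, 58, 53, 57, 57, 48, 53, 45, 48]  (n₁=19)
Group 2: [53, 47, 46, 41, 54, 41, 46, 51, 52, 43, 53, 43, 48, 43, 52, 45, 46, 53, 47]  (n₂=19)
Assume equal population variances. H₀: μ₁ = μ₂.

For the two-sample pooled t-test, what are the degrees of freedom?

df = n₁ + n₂ − 2 = 19 + 19 − 2 = 36

degrees of freedom = 36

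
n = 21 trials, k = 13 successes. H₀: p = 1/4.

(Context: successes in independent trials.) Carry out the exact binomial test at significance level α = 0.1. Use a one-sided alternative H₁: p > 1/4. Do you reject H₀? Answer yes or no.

reject H₀: yes

Exact binomial: n=21, k=13, p₀=1/4=0.2500
P(X≥13) from Σ C(n,i)·p₀^i·(1−p₀)^(n−i)
p-value (one-sided, H₁ greater) = 0.00037
At α=0.1: p < α → reject H₀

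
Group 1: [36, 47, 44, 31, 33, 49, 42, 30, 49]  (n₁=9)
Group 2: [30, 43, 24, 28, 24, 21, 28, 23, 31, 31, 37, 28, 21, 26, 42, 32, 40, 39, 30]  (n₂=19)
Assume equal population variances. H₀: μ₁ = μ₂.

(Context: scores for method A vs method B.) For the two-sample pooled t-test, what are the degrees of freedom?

degrees of freedom = 26

df = n₁ + n₂ − 2 = 9 + 19 − 2 = 26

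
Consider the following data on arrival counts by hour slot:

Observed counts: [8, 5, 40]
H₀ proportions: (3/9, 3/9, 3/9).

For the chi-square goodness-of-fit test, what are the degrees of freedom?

degrees of freedom = 2

df = k − 1 = 3 − 1 = 2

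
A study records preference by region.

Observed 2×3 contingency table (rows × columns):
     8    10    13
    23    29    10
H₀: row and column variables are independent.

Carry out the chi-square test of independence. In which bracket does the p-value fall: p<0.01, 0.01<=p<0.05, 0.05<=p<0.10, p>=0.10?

Row totals [31, 62], col totals [31, 39, 23], n=93
χ² = (8−10.33)²/10.33 + (10−13.00)²/13.00 + (13−7.67)²/7.67 + (23−20.67)²/20.67 + (29−26.00)²/26.00 + (10−15.33)²/15.33 = 7.3940
df = 2
p-value (upper-tail) = 0.02480
→ bracket: 0.01<=p<0.05

p-value bracket: 0.01<=p<0.05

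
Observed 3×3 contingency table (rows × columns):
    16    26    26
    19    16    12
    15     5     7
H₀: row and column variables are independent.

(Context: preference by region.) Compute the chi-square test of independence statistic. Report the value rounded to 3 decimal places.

test statistic = 10.226

Row totals [68, 47, 27], col totals [50, 47, 45], n=142
χ² = (16−23.94)²/23.94 + (26−22.51)²/22.51 + (26−21.55)²/21.55 + (19−16.55)²/16.55 + (16−15.56)²/15.56 + (12−14.89)²/14.89 + (15−9.51)²/9.51 + (5−8.94)²/8.94 + (7−8.56)²/8.56 = 10.2257
df = 4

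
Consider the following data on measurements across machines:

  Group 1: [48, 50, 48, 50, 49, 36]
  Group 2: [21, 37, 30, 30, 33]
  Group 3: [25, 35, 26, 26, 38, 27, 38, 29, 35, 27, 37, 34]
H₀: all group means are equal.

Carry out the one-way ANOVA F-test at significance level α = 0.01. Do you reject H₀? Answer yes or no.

reject H₀: yes

Group means [46.83, 30.20, 31.42], grand mean 35.174
SSB = Σnᵢ(x̄ᵢ−x̄)² = 1108.754; SSW = ΣΣ(x−x̄ᵢ)² = 578.550
MSB = 1108.754/2 = 554.3772; MSW = 578.550/20 = 28.9275
F = MSB/MSW = 19.1644
df = (2, 20)
p-value (upper-tail) = 0.00002
At α=0.01: p < α → reject H₀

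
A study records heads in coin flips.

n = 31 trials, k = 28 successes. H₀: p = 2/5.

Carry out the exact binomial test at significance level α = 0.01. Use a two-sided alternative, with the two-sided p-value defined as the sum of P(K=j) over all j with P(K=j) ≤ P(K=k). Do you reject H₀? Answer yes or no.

Exact binomial: n=31, k=28, p₀=2/5=0.4000
P(X=j) = C(n,j)·p₀^j·(1−p₀)^(n−j); p = Σ P(X=j) over j with P(X=j) ≤ P(X=28)
p-value (two-sided) = 0.00000
At α=0.01: p < α → reject H₀

reject H₀: yes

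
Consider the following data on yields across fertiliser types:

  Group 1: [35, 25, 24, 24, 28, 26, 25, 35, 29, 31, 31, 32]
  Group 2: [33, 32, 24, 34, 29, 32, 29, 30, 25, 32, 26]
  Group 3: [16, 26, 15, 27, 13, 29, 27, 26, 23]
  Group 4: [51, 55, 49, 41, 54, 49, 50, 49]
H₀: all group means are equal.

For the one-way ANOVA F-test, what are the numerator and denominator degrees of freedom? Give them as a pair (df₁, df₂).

degrees of freedom = [3, 36]

k = 4 groups, N = 40 total
df = (k−1, N−k) = (4−1, 40−4) = (3, 36)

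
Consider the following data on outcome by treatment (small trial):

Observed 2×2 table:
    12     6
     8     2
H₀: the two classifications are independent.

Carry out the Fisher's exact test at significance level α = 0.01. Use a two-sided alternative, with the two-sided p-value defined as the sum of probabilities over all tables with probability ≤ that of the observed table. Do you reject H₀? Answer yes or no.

reject H₀: no

Margins: r₁=18, r₂=10, c₁=20, c₂=8, n=28
p_obs = C(18,12)·C(10,8)/C(28,20); sum pmf over tables with pmf ≤ p_obs
p-value (two-sided) = 0.66920
At α=0.01: p ≥ α → fail to reject H₀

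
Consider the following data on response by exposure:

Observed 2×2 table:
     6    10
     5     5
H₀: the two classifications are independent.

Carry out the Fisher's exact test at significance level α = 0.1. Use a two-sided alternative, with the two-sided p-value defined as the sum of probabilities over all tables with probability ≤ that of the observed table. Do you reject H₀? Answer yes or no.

Margins: r₁=16, r₂=10, c₁=11, c₂=15, n=26
p_obs = C(16,6)·C(10,5)/C(26,11); sum pmf over tables with pmf ≤ p_obs
p-value (two-sided) = 0.68906
At α=0.1: p ≥ α → fail to reject H₀

reject H₀: no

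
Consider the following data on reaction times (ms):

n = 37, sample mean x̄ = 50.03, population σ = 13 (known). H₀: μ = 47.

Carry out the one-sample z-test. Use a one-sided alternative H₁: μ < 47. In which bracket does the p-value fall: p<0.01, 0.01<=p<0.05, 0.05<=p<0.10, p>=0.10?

SE = σ/√n = 13/√37 = 2.1372
z = (x̄−μ₀)/SE = (50.03−47)/2.1372 = 1.4178
p-value (one-sided, H₁ less) = 0.92187
→ bracket: p>=0.10

p-value bracket: p>=0.10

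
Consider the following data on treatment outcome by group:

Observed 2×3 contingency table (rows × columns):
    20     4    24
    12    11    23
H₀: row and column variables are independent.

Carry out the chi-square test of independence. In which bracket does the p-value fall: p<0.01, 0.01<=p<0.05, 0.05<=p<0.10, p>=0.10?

p-value bracket: 0.05<=p<0.10

Row totals [48, 46], col totals [32, 15, 47], n=94
χ² = (20−16.34)²/16.34 + (4−7.66)²/7.66 + (24−24.00)²/24.00 + (12−15.66)²/15.66 + (11−7.34)²/7.34 + (23−23.00)²/23.00 = 5.2478
df = 2
p-value (upper-tail) = 0.07252
→ bracket: 0.05<=p<0.10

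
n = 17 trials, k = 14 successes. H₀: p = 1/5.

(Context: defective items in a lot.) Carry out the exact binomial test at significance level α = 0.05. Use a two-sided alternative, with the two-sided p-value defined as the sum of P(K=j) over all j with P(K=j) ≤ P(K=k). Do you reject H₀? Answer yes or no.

Exact binomial: n=17, k=14, p₀=1/5=0.2000
P(X=j) = C(n,j)·p₀^j·(1−p₀)^(n−j); p = Σ P(X=j) over j with P(X=j) ≤ P(X=14)
p-value (two-sided) = 0.00000
At α=0.05: p < α → reject H₀

reject H₀: yes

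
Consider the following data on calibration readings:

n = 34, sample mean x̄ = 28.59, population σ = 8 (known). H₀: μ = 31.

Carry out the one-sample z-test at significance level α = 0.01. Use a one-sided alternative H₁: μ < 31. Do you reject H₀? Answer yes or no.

reject H₀: no

SE = σ/√n = 8/√34 = 1.3720
z = (x̄−μ₀)/SE = (28.59−31)/1.3720 = -1.7566
p-value (one-sided, H₁ less) = 0.03950
At α=0.01: p ≥ α → fail to reject H₀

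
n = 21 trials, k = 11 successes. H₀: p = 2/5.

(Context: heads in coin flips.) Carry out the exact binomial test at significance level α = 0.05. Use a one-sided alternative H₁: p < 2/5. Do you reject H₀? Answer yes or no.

Exact binomial: n=21, k=11, p₀=2/5=0.4000
P(X≤11) from Σ C(n,i)·p₀^i·(1−p₀)^(n−i)
p-value (one-sided, H₁ less) = 0.91508
At α=0.05: p ≥ α → fail to reject H₀

reject H₀: no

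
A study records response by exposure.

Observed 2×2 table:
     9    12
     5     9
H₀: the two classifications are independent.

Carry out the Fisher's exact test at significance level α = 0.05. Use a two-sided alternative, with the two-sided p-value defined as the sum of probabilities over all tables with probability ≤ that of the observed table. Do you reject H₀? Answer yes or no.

Margins: r₁=21, r₂=14, c₁=14, c₂=21, n=35
p_obs = C(21,9)·C(14,5)/C(35,14); sum pmf over tables with pmf ≤ p_obs
p-value (two-sided) = 0.73660
At α=0.05: p ≥ α → fail to reject H₀

reject H₀: no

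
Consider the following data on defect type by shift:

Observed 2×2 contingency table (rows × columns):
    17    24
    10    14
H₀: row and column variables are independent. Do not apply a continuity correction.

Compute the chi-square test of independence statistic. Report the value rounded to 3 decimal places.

test statistic = 0.000

Row totals [41, 24], col totals [27, 38], n=65
χ² = (17−17.03)²/17.03 + (24−23.97)²/23.97 + (10−9.97)²/9.97 + (14−14.03)²/14.03 = 0.0003
df = 1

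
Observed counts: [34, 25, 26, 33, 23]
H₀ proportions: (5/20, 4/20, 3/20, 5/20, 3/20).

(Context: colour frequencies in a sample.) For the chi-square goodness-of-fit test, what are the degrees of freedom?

degrees of freedom = 4

df = k − 1 = 5 − 1 = 4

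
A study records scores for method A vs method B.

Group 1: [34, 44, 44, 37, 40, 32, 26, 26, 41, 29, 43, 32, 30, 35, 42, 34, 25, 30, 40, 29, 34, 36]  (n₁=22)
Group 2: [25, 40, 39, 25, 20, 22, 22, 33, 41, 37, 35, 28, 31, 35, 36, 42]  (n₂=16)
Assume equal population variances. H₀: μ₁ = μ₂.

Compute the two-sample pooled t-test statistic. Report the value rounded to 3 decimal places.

x̄₁=34.682, s₁=6.050, n₁=22
x̄₂=31.938, s₂=7.362, n₂=16
s_p² = [21·6.050² + 15·7.362²]/36 = 43.9364
SE = √(s_p²·(1/22+1/16)) = 2.1779
t = (34.682−31.938)/2.1779 = 1.2601
df = 36

test statistic = 1.260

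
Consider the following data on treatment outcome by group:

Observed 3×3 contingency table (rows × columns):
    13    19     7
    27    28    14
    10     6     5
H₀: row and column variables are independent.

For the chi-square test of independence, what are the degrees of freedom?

df = (r−1)(c−1) = (3−1)·(3−1) = 4

degrees of freedom = 4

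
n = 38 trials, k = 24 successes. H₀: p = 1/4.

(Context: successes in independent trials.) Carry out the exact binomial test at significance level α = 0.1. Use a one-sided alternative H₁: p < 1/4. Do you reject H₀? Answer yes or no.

Exact binomial: n=38, k=24, p₀=1/4=0.2500
P(X≤24) from Σ C(n,i)·p₀^i·(1−p₀)^(n−i)
p-value (one-sided, H₁ less) = 1.00000
At α=0.1: p ≥ α → fail to reject H₀

reject H₀: no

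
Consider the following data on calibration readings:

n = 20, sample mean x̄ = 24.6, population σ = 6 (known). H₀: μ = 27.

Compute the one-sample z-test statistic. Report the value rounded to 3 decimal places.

test statistic = -1.789

SE = σ/√n = 6/√20 = 1.3416
z = (x̄−μ₀)/SE = (24.6−27)/1.3416 = -1.7889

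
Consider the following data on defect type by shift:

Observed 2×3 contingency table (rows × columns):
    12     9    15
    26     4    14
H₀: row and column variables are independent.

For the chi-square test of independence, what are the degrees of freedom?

df = (r−1)(c−1) = (2−1)·(3−1) = 2

degrees of freedom = 2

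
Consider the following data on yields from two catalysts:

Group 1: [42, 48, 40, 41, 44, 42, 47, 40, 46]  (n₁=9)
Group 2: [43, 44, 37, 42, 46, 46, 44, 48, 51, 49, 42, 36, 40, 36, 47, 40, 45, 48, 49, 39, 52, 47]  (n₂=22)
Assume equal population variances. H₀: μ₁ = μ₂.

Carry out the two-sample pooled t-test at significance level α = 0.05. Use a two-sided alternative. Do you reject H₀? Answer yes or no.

x̄₁=43.333, s₁=3.041, n₁=9
x̄₂=44.136, s₂=4.704, n₂=22
s_p² = [8·3.041² + 21·4.704²]/29 = 18.5721
SE = √(s_p²·(1/9+1/22)) = 1.7052
t = (43.333−44.136)/1.7052 = -0.4709
df = 29
p-value (two-sided) = 0.64122
At α=0.05: p ≥ α → fail to reject H₀

reject H₀: no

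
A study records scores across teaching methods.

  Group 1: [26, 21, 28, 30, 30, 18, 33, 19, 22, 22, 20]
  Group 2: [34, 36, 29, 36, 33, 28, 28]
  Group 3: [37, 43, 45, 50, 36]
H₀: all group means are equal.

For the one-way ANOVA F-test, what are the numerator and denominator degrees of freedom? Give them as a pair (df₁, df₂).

degrees of freedom = [2, 20]

k = 3 groups, N = 23 total
df = (k−1, N−k) = (3−1, 23−3) = (2, 20)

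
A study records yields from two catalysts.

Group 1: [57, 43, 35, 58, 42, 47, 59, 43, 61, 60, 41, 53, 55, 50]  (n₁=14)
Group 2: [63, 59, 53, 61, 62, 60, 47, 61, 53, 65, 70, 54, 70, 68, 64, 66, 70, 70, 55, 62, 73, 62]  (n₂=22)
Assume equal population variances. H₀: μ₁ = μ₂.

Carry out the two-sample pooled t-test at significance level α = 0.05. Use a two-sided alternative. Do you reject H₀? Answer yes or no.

reject H₀: yes

x̄₁=50.286, s₁=8.435, n₁=14
x̄₂=62.182, s₂=6.752, n₂=22
s_p² = [13·8.435² + 21·6.752²]/34 = 55.3568
SE = √(s_p²·(1/14+1/22)) = 2.5437
t = (50.286−62.182)/2.5437 = -4.6767
df = 34
p-value (two-sided) = 0.00004
At α=0.05: p < α → reject H₀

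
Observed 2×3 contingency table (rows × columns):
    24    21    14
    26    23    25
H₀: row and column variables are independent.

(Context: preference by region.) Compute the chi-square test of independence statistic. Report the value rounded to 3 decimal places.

Row totals [59, 74], col totals [50, 44, 39], n=133
χ² = (24−22.18)²/22.18 + (21−19.52)²/19.52 + (14−17.30)²/17.30 + (26−27.82)²/27.82 + (23−24.48)²/24.48 + (25−21.70)²/21.70 = 1.6021
df = 2

test statistic = 1.602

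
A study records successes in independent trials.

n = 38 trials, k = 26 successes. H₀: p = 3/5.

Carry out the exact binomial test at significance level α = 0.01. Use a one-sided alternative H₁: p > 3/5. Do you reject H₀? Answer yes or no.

Exact binomial: n=38, k=26, p₀=3/5=0.6000
P(X≥26) from Σ C(n,i)·p₀^i·(1−p₀)^(n−i)
p-value (one-sided, H₁ greater) = 0.18637
At α=0.01: p ≥ α → fail to reject H₀

reject H₀: no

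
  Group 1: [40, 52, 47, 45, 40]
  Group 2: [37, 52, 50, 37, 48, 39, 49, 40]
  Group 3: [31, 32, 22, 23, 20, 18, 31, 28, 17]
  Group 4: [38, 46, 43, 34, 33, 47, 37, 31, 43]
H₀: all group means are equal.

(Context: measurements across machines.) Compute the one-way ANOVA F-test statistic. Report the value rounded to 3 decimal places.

Group means [44.80, 44.00, 24.67, 39.11], grand mean 37.097
SSB = Σnᵢ(x̄ᵢ−x̄)² = 2105.021; SSW = ΣΣ(x−x̄ᵢ)² = 937.689
MSB = 2105.021/3 = 701.6736; MSW = 937.689/27 = 34.7292
F = MSB/MSW = 20.2041
df = (3, 27)

test statistic = 20.204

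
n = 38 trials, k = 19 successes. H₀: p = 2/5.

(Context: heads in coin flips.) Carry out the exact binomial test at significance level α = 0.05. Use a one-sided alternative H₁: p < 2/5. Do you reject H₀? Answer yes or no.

reject H₀: no

Exact binomial: n=38, k=19, p₀=2/5=0.4000
P(X≤19) from Σ C(n,i)·p₀^i·(1−p₀)^(n−i)
p-value (one-sided, H₁ less) = 0.92162
At α=0.05: p ≥ α → fail to reject H₀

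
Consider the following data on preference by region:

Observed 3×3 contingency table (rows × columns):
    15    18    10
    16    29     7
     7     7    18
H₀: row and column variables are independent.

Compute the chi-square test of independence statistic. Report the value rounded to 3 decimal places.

test statistic = 20.015

Row totals [43, 52, 32], col totals [38, 54, 35], n=127
χ² = (15−12.87)²/12.87 + (18−18.28)²/18.28 + (10−11.85)²/11.85 + (16−15.56)²/15.56 + (29−22.11)²/22.11 + (7−14.33)²/14.33 + (7−9.57)²/9.57 + (7−13.61)²/13.61 + (18−8.82)²/8.82 = 20.0147
df = 4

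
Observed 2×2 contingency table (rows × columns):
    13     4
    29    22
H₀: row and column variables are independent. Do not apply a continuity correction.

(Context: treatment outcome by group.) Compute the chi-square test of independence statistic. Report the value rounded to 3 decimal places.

Row totals [17, 51], col totals [42, 26], n=68
χ² = (13−10.50)²/10.50 + (4−6.50)²/6.50 + (29−31.50)²/31.50 + (22−19.50)²/19.50 = 2.0757
df = 1

test statistic = 2.076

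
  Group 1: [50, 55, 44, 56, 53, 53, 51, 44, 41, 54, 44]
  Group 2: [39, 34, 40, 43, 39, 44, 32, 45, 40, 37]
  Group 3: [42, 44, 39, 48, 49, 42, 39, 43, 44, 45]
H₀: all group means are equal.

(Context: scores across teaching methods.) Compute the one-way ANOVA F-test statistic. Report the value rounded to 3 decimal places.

test statistic = 14.566

Group means [49.55, 39.30, 43.50], grand mean 44.290
SSB = Σnᵢ(x̄ᵢ−x̄)² = 559.060; SSW = ΣΣ(x−x̄ᵢ)² = 537.327
MSB = 559.060/2 = 279.5299; MSW = 537.327/28 = 19.1903
F = MSB/MSW = 14.5662
df = (2, 28)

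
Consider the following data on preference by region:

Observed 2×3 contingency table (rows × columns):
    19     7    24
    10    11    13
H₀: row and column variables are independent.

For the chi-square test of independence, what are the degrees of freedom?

df = (r−1)(c−1) = (2−1)·(3−1) = 2

degrees of freedom = 2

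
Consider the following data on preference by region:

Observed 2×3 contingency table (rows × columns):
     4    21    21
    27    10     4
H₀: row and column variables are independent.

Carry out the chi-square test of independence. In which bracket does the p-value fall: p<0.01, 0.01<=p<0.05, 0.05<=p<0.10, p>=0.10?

p-value bracket: p<0.01

Row totals [46, 41], col totals [31, 31, 25], n=87
χ² = (4−16.39)²/16.39 + (21−16.39)²/16.39 + (21−13.22)²/13.22 + (27−14.61)²/14.61 + (10−14.61)²/14.61 + (4−11.78)²/11.78 = 32.3472
df = 2
p-value (upper-tail) = 0.00000
→ bracket: p<0.01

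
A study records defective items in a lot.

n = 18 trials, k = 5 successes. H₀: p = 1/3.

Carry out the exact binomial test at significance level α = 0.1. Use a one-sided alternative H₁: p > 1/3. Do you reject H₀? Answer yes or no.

reject H₀: no

Exact binomial: n=18, k=5, p₀=1/3=0.3333
P(X≥5) from Σ C(n,i)·p₀^i·(1−p₀)^(n−i)
p-value (one-sided, H₁ greater) = 0.76893
At α=0.1: p ≥ α → fail to reject H₀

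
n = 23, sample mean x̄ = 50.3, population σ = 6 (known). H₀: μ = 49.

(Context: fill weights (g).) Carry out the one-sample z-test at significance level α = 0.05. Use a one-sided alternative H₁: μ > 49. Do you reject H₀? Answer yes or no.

reject H₀: no

SE = σ/√n = 6/√23 = 1.2511
z = (x̄−μ₀)/SE = (50.3−49)/1.2511 = 1.0391
p-value (one-sided, H₁ greater) = 0.14938
At α=0.05: p ≥ α → fail to reject H₀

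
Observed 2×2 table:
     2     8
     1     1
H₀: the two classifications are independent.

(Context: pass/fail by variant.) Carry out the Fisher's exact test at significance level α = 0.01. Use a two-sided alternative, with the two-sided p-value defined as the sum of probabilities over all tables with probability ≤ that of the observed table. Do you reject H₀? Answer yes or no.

reject H₀: no

Margins: r₁=10, r₂=2, c₁=3, c₂=9, n=12
p_obs = C(10,2)·C(2,1)/C(12,3); sum pmf over tables with pmf ≤ p_obs
p-value (two-sided) = 0.45455
At α=0.01: p ≥ α → fail to reject H₀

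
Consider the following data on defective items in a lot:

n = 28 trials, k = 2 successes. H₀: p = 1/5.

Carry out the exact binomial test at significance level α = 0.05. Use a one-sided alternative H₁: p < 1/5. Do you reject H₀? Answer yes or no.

Exact binomial: n=28, k=2, p₀=1/5=0.2000
P(X≤2) from Σ C(n,i)·p₀^i·(1−p₀)^(n−i)
p-value (one-sided, H₁ less) = 0.06117
At α=0.05: p ≥ α → fail to reject H₀

reject H₀: no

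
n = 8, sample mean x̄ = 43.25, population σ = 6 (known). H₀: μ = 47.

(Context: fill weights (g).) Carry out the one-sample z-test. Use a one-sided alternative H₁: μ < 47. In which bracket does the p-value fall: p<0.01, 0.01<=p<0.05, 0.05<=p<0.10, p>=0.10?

SE = σ/√n = 6/√8 = 2.1213
z = (x̄−μ₀)/SE = (43.25−47)/2.1213 = -1.7678
p-value (one-sided, H₁ less) = 0.03855
→ bracket: 0.01<=p<0.05

p-value bracket: 0.01<=p<0.05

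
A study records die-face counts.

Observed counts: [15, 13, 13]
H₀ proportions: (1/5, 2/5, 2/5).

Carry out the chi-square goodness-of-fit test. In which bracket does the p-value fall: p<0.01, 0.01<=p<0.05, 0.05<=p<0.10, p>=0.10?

p-value bracket: 0.01<=p<0.05

n = 41; E_i = n·p_i = [8.20, 16.40, 16.40]
χ² = (15−8.20)²/8.20 + (13−16.40)²/16.40 + (13−16.40)²/16.40 = 7.0488
df = 2
p-value (upper-tail) = 0.02947
→ bracket: 0.01<=p<0.05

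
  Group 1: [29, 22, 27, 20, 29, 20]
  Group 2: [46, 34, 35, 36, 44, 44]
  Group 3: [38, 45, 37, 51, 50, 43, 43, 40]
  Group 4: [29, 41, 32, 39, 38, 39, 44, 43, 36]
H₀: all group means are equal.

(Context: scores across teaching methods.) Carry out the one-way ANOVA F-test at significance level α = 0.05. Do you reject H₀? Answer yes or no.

Group means [24.50, 39.83, 43.38, 37.89], grand mean 37.034
SSB = Σnᵢ(x̄ᵢ−x̄)² = 1317.868; SSW = ΣΣ(x−x̄ᵢ)² = 617.097
MSB = 1317.868/3 = 439.2894; MSW = 617.097/25 = 24.6839
F = MSB/MSW = 17.7966
df = (3, 25)
p-value (upper-tail) = 0.00000
At α=0.05: p < α → reject H₀

reject H₀: yes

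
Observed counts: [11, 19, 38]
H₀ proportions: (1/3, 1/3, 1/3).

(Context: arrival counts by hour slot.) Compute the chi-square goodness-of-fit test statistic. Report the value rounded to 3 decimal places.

test statistic = 16.971

n = 68; E_i = n·p_i = [22.67, 22.67, 22.67]
χ² = (11−22.67)²/22.67 + (19−22.67)²/22.67 + (38−22.67)²/22.67 = 16.9706
df = 2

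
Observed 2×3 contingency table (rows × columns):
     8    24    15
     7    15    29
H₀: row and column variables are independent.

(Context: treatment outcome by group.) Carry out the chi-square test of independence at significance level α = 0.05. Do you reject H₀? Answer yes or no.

Row totals [47, 51], col totals [15, 39, 44], n=98
χ² = (8−7.19)²/7.19 + (24−18.70)²/18.70 + (15−21.10)²/21.10 + (7−7.81)²/7.81 + (15−20.30)²/20.30 + (29−22.90)²/22.90 = 6.4456
df = 2
p-value (upper-tail) = 0.03984
At α=0.05: p < α → reject H₀

reject H₀: yes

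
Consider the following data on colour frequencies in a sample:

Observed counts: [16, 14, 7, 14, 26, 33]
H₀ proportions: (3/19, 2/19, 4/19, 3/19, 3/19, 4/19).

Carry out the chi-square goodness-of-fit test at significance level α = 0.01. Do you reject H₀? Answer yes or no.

reject H₀: yes

n = 110; E_i = n·p_i = [17.37, 11.58, 23.16, 17.37, 17.37, 23.16]
χ² = (16−17.37)²/17.37 + (14−11.58)²/11.58 + (7−23.16)²/23.16 + (14−17.37)²/17.37 + (26−17.37)²/17.37 + (33−23.16)²/23.16 = 21.0136
df = 5
p-value (upper-tail) = 0.00081
At α=0.01: p < α → reject H₀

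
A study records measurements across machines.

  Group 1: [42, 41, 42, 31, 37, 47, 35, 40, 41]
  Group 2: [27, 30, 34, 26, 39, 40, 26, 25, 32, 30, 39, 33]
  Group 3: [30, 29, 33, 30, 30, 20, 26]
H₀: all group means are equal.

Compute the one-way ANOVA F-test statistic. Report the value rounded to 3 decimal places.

test statistic = 11.640

Group means [39.56, 31.75, 28.29], grand mean 33.393
SSB = Σnᵢ(x̄ᵢ−x̄)² = 556.778; SSW = ΣΣ(x−x̄ᵢ)² = 597.901
MSB = 556.778/2 = 278.3889; MSW = 597.901/25 = 23.9160
F = MSB/MSW = 11.6403
df = (2, 25)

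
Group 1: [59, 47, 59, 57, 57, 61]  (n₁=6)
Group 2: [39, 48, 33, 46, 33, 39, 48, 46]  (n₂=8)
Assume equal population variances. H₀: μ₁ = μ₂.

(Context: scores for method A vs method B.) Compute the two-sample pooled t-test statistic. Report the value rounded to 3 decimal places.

x̄₁=56.667, s₁=4.967, n₁=6
x̄₂=41.500, s₂=6.347, n₂=8
s_p² = [5·4.967² + 7·6.347²]/12 = 33.7778
SE = √(s_p²·(1/6+1/8)) = 3.1388
t = (56.667−41.500)/3.1388 = 4.8320
df = 12

test statistic = 4.832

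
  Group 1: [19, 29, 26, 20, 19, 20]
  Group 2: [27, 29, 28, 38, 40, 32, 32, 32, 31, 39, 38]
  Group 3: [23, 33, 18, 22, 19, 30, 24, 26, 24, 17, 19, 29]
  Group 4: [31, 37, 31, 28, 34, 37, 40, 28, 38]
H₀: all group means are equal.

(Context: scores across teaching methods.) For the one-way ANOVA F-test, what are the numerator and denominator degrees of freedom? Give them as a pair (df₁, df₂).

degrees of freedom = [3, 34]

k = 4 groups, N = 38 total
df = (k−1, N−k) = (4−1, 38−4) = (3, 34)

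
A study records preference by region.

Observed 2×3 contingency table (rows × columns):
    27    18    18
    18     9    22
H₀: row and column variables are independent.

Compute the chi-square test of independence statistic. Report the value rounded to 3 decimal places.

Row totals [63, 49], col totals [45, 27, 40], n=112
χ² = (27−25.31)²/25.31 + (18−15.19)²/15.19 + (18−22.50)²/22.50 + (18−19.69)²/19.69 + (9−11.81)²/11.81 + (22−17.50)²/17.50 = 3.5048
df = 2

test statistic = 3.505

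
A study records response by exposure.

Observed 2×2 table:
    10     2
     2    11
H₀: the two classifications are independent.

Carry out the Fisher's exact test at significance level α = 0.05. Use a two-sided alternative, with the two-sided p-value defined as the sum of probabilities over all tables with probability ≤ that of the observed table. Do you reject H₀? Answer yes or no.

reject H₀: yes

Margins: r₁=12, r₂=13, c₁=12, c₂=13, n=25
p_obs = C(12,10)·C(13,2)/C(25,12); sum pmf over tables with pmf ≤ p_obs
p-value (two-sided) = 0.00120
At α=0.05: p < α → reject H₀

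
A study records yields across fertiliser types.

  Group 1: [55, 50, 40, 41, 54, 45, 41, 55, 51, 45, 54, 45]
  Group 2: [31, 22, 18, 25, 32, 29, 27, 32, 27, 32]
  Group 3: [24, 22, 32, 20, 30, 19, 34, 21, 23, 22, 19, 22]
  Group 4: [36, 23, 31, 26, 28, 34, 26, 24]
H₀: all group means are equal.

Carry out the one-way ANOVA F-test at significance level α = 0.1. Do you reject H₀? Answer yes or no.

Group means [48.00, 27.50, 24.00, 28.50], grand mean 32.548
SSB = Σnᵢ(x̄ᵢ−x̄)² = 4127.905; SSW = ΣΣ(x−x̄ᵢ)² = 1018.500
MSB = 4127.905/3 = 1375.9683; MSW = 1018.500/38 = 26.8026
F = MSB/MSW = 51.3371
df = (3, 38)
p-value (upper-tail) = 0.00000
At α=0.1: p < α → reject H₀

reject H₀: yes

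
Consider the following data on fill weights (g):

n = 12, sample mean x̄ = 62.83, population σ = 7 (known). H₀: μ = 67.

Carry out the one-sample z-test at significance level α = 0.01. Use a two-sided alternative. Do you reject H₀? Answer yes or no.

reject H₀: no

SE = σ/√n = 7/√12 = 2.0207
z = (x̄−μ₀)/SE = (62.83−67)/2.0207 = -2.0636
p-value (two-sided) = 0.03905
At α=0.01: p ≥ α → fail to reject H₀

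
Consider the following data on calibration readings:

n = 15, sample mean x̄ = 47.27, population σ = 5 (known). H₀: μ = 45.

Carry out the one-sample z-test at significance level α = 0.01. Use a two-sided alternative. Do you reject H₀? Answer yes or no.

reject H₀: no

SE = σ/√n = 5/√15 = 1.2910
z = (x̄−μ₀)/SE = (47.27−45)/1.2910 = 1.7583
p-value (two-sided) = 0.07869
At α=0.01: p ≥ α → fail to reject H₀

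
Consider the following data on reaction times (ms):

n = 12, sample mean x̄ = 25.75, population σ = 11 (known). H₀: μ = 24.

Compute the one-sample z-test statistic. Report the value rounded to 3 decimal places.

SE = σ/√n = 11/√12 = 3.1754
z = (x̄−μ₀)/SE = (25.75−24)/3.1754 = 0.5511

test statistic = 0.551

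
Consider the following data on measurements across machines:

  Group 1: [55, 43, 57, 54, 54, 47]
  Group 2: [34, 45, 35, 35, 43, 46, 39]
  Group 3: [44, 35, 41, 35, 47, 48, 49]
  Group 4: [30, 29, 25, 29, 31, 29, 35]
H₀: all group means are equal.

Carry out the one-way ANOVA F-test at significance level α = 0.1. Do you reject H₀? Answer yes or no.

Group means [51.67, 39.57, 42.71, 29.71], grand mean 40.519
SSB = Σnᵢ(x̄ᵢ−x̄)² = 1602.836; SSW = ΣΣ(x−x̄ᵢ)² = 565.905
MSB = 1602.836/3 = 534.2787; MSW = 565.905/23 = 24.6046
F = MSB/MSW = 21.7146
df = (3, 23)
p-value (upper-tail) = 0.00000
At α=0.1: p < α → reject H₀

reject H₀: yes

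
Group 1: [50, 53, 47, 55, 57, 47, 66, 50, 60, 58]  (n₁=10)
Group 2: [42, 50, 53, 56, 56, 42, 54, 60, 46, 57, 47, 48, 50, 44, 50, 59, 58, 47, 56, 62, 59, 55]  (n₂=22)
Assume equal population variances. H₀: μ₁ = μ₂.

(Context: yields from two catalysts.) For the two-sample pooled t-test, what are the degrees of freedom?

degrees of freedom = 30

df = n₁ + n₂ − 2 = 10 + 22 − 2 = 30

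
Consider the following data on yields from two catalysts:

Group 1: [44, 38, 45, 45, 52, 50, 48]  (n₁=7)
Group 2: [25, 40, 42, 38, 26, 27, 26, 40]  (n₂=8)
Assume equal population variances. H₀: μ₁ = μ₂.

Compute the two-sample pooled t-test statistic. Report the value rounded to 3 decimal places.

test statistic = 3.941

x̄₁=46.000, s₁=4.583, n₁=7
x̄₂=33.000, s₂=7.578, n₂=8
s_p² = [6·4.583² + 7·7.578²]/13 = 40.6154
SE = √(s_p²·(1/7+1/8)) = 3.2984
t = (46.000−33.000)/3.2984 = 3.9414
df = 13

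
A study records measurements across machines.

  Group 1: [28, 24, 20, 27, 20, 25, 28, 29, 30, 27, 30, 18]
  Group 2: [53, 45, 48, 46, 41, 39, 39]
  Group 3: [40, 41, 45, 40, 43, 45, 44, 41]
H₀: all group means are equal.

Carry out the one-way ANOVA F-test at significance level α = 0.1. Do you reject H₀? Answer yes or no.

Group means [25.50, 44.43, 42.38], grand mean 35.407
SSB = Σnᵢ(x̄ᵢ−x̄)² = 2135.929; SSW = ΣΣ(x−x̄ᵢ)² = 380.589
MSB = 2135.929/2 = 1067.9646; MSW = 380.589/24 = 15.8579
F = MSB/MSW = 67.3460
df = (2, 24)
p-value (upper-tail) = 0.00000
At α=0.1: p < α → reject H₀

reject H₀: yes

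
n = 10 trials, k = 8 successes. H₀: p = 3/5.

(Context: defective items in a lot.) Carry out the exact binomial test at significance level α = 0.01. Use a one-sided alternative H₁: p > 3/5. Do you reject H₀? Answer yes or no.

reject H₀: no

Exact binomial: n=10, k=8, p₀=3/5=0.6000
P(X≥8) from Σ C(n,i)·p₀^i·(1−p₀)^(n−i)
p-value (one-sided, H₁ greater) = 0.16729
At α=0.01: p ≥ α → fail to reject H₀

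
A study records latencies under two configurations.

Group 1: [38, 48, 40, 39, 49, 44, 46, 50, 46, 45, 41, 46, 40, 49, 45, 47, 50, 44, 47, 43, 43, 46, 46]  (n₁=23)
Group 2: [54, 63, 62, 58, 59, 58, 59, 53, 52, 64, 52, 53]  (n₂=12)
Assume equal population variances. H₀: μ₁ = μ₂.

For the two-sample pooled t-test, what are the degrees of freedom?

degrees of freedom = 33

df = n₁ + n₂ − 2 = 23 + 12 − 2 = 33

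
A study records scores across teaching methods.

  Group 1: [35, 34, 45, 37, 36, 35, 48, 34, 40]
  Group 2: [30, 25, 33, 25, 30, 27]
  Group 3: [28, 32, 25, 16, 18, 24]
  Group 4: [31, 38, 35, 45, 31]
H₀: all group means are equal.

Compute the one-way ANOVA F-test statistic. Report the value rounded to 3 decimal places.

test statistic = 11.570

Group means [38.22, 28.33, 23.83, 36.00], grand mean 32.192
SSB = Σnᵢ(x̄ᵢ−x̄)² = 908.316; SSW = ΣΣ(x−x̄ᵢ)² = 575.722
MSB = 908.316/3 = 302.7721; MSW = 575.722/22 = 26.1692
F = MSB/MSW = 11.5698
df = (3, 22)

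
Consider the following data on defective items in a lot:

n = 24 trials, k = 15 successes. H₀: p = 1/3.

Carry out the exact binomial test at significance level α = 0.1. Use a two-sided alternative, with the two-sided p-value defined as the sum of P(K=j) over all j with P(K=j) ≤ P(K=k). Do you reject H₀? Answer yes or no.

reject H₀: yes

Exact binomial: n=24, k=15, p₀=1/3=0.3333
P(X=j) = C(n,j)·p₀^j·(1−p₀)^(n−j); p = Σ P(X=j) over j with P(X=j) ≤ P(X=15)
p-value (two-sided) = 0.00400
At α=0.1: p < α → reject H₀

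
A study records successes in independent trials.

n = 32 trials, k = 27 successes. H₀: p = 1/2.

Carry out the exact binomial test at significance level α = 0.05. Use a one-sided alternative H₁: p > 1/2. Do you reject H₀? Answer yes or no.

Exact binomial: n=32, k=27, p₀=1/2=0.5000
P(X≥27) from Σ C(n,i)·p₀^i·(1−p₀)^(n−i)
p-value (one-sided, H₁ greater) = 0.00006
At α=0.05: p < α → reject H₀

reject H₀: yes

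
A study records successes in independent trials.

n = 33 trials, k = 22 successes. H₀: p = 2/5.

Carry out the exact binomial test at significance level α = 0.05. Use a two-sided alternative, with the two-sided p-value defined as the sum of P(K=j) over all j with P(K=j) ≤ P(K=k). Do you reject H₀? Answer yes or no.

Exact binomial: n=33, k=22, p₀=2/5=0.4000
P(X=j) = C(n,j)·p₀^j·(1−p₀)^(n−j); p = Σ P(X=j) over j with P(X=j) ≤ P(X=22)
p-value (two-sided) = 0.00225
At α=0.05: p < α → reject H₀

reject H₀: yes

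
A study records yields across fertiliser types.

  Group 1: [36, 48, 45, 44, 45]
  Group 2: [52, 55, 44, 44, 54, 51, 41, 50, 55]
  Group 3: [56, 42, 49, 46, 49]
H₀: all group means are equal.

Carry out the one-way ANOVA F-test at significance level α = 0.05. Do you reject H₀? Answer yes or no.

Group means [43.60, 49.56, 48.40], grand mean 47.684
SSB = Σnᵢ(x̄ᵢ−x̄)² = 117.483; SSW = ΣΣ(x−x̄ᵢ)² = 408.622
MSB = 117.483/2 = 58.7415; MSW = 408.622/16 = 25.5389
F = MSB/MSW = 2.3001
df = (2, 16)
p-value (upper-tail) = 0.13243
At α=0.05: p ≥ α → fail to reject H₀

reject H₀: no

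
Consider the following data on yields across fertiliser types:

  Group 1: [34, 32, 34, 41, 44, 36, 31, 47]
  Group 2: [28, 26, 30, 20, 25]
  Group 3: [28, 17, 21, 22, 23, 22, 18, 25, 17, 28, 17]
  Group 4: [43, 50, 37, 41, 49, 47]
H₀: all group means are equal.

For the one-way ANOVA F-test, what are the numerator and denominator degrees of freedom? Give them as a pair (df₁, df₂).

degrees of freedom = [3, 26]

k = 4 groups, N = 30 total
df = (k−1, N−k) = (4−1, 30−4) = (3, 26)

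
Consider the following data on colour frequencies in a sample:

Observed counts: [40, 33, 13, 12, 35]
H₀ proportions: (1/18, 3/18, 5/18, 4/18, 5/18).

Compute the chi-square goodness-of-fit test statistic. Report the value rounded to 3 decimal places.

test statistic = 175.274

n = 133; E_i = n·p_i = [7.39, 22.17, 36.94, 29.56, 36.94]
χ² = (40−7.39)²/7.39 + (33−22.17)²/22.17 + (13−36.94)²/36.94 + (12−29.56)²/29.56 + (35−36.94)²/36.94 = 175.2737
df = 4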